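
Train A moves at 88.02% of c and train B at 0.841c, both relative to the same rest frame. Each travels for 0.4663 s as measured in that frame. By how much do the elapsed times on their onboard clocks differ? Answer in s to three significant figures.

|τ_A − τ_B| = 0.0310 s

A: β = 0.8802; γ = 1/√(1 − 0.8802²) = 1/√0.2252 = 2.107; τ_A = 0.4663/2.107 = 0.2213 s.
B: γ = 1/√(1 − 0.841²) = 1/√0.2927 = 1.848; τ_B = 0.4663/1.848 = 0.2523 s.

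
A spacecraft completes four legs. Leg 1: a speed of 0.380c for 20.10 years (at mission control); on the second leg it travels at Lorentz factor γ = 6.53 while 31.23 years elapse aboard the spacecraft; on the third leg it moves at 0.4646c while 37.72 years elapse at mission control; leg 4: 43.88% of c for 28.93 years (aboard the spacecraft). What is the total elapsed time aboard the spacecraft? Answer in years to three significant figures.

Leg 1: γ = 1/√(1 − 0.380²) = 1/√0.8556 = 1.081; τ_1 = 20.10/1.081 = 18.59 years.
Leg 2: 31.23 years is already measured aboard the spacecraft.
Leg 3: γ = 1/√(1 − 0.4646²) = 1/√0.7841 = 1.129; τ_3 = 37.72/1.129 = 33.40 years.
Leg 4: 28.93 years is already measured aboard the spacecraft.
Total: 18.59 + 31.23 + 33.40 + 28.93 years.

τ = 112 years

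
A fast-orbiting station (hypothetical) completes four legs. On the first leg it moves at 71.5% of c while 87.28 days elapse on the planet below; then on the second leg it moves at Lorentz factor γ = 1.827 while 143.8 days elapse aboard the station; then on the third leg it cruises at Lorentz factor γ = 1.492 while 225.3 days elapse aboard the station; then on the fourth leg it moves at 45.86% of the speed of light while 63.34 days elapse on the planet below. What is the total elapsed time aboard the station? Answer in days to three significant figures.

τ = 486 days

Leg 1: β = 0.715; γ = 1/√(1 − 0.715²) = 1/√0.4888 = 1.430; τ_1 = 87.28/1.430 = 61.02 days.
Leg 2: 143.8 days is already measured aboard the station.
Leg 3: 225.3 days is already measured aboard the station.
Leg 4: β = 0.4586; γ = 1/√(1 − 0.4586²) = 1/√0.7897 = 1.125; τ_4 = 63.34/1.125 = 56.29 days.
Total: 61.02 + 143.8 + 225.3 + 56.29 days.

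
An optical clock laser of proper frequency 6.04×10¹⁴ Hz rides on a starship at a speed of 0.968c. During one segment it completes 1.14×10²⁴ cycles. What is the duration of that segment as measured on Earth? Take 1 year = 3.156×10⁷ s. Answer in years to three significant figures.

γ = 1/√(1 − 0.968²) = 1/√0.06298 = 3.985
Proper time for N cycles: τ = N/f = 1.14×10²⁴/(6.04×10¹⁴) = 1.887×10⁹ s = 59.80 years.
Lab-frame duration Δt = γτ = 3.985 × 59.80 = 238.3 years.

Δt = 238 years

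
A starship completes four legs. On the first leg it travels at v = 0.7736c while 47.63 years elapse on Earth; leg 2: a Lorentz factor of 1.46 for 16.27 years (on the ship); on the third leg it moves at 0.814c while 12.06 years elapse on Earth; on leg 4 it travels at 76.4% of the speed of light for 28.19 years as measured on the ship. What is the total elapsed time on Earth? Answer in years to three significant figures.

Leg 1: 47.63 years is already measured on Earth.
Leg 2: γ = 1.46; Δt_2 = 1.460 × 16.27 = 23.75 years.
Leg 3: 12.06 years is already measured on Earth.
Leg 4: β = 0.764; γ = 1/√(1 − 0.764²) = 1/√0.4163 = 1.550; Δt_4 = 1.550 × 28.19 = 43.69 years.
Total: 47.63 + 23.75 + 12.06 + 43.69 years.

Δt = 127 years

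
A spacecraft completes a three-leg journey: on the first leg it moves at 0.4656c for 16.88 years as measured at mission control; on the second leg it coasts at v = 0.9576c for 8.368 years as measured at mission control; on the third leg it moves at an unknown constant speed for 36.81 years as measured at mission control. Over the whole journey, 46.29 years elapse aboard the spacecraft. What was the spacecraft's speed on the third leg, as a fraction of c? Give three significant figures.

β = 0.618

Leg 1: γ = 1/√(1 − 0.4656²) = 1/√0.7832 = 1.130; τ_1 = 16.88/1.130 = 14.94 years.
Leg 2: γ = 1/√(1 − 0.9576²) = 1/√0.08300 = 3.471; τ_2 = 8.368/3.471 = 2.411 years.
Leg 3: speed unknown; τ_3 = 36.81/γ_3.
Total proper time: 14.94 + 2.411 + τ_3 = 46.29, so τ_3 = 46.29 − 17.35 = 28.94 years.
γ_3 = 36.81/28.94 = 1.272; β = √(1 − 1/γ²) = √0.3819.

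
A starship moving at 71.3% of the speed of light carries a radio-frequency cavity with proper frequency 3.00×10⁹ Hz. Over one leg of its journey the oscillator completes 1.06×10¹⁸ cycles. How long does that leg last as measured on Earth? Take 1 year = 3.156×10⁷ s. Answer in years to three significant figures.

β = 0.713; γ = 1/√(1 − 0.713²) = 1/√0.4916 = 1.426
Proper time for N cycles: τ = N/f = 1.06×10¹⁸/(3.00×10⁹) = 3.533×10⁸ s = 11.20 years.
Lab-frame duration Δt = γτ = 1.426 × 11.20 = 15.97 years.

Δt = 16.0 years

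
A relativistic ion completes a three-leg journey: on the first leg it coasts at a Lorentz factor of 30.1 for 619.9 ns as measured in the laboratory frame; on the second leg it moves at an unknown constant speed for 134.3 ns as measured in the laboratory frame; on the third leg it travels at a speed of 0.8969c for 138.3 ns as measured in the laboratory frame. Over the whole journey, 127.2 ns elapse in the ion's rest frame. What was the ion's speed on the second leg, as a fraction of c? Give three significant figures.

Leg 1: γ = 30.1; τ_1 = 619.9/30.10 = 20.59 ns.
Leg 2: speed unknown; τ_2 = 134.3/γ_2.
Leg 3: γ = 1/√(1 − 0.8969²) = 1/√0.1956 = 2.261; τ_3 = 138.3/2.261 = 61.16 ns.
Total proper time: 20.59 + τ_2 + 61.16 = 127.2, so τ_2 = 127.2 − 81.76 = 45.44 ns.
γ_2 = 134.3/45.44 = 2.955; β = √(1 − 1/γ²) = √0.8855.

β = 0.941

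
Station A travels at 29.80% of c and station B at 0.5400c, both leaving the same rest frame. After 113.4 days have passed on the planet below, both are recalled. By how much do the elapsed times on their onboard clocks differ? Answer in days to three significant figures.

|τ_A − τ_B| = 12.8 days

A: β = 0.2980; γ = 1/√(1 − 0.2980²) = 1/√0.9112 = 1.048; τ_A = 113.4/1.048 = 108.2 days.
B: γ = 1/√(1 − 0.5400²) = 1/√0.7084 = 1.188; τ_B = 113.4/1.188 = 95.44 days.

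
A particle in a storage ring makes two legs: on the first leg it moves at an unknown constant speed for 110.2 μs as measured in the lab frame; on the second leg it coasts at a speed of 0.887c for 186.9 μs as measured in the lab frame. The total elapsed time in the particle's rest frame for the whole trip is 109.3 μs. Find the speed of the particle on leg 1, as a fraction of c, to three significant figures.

Leg 1: speed unknown; τ_1 = 110.2/γ_1.
Leg 2: γ = 1/√(1 − 0.887²) = 1/√0.2132 = 2.166; τ_2 = 186.9/2.166 = 86.30 μs.
Total proper time: τ_1 + 86.30 = 109.3, so τ_1 = 109.3 − 86.30 = 23.00 μs.
γ_1 = 110.2/23.00 = 4.792; β = √(1 − 1/γ²) = √0.9565.

β = 0.978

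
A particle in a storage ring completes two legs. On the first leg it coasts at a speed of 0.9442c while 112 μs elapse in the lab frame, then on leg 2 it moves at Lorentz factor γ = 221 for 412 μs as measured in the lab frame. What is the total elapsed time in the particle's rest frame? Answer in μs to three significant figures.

Leg 1: γ = 1/√(1 − 0.9442²) = 1/√0.1085 = 3.036; τ_1 = 112/3.036 = 36.89 μs.
Leg 2: γ = 221; τ_2 = 412/221.0 = 1.864 μs.
Total: 36.89 + 1.864 μs.

τ = 38.8 μs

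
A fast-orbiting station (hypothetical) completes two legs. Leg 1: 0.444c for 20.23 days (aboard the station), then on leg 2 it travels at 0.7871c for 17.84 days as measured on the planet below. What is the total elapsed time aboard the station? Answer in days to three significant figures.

τ = 31.2 days

Leg 1: 20.23 days is already measured aboard the station.
Leg 2: γ = 1/√(1 − 0.7871²) = 1/√0.3805 = 1.621; τ_2 = 17.84/1.621 = 11.00 days.
Total: 20.23 + 11.00 days.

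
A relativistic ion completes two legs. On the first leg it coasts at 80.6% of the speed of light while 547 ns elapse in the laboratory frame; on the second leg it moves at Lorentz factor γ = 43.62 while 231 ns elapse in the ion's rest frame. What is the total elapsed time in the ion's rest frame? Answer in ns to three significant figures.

Leg 1: β = 0.806; γ = 1/√(1 − 0.806²) = 1/√0.3504 = 1.689; τ_1 = 547/1.689 = 323.8 ns.
Leg 2: 231 ns is already measured in the ion's rest frame.
Total: 323.8 + 231.0 ns.

τ = 555 ns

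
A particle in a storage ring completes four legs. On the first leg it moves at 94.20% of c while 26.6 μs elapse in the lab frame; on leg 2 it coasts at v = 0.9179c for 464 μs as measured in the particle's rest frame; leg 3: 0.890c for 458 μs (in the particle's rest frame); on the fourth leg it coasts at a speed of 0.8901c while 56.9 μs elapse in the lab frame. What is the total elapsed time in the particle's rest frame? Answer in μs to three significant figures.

τ = 957 μs

Leg 1: β = 0.9420; γ = 1/√(1 − 0.9420²) = 1/√0.1126 = 2.980; τ_1 = 26.6/2.980 = 8.927 μs.
Leg 2: 464 μs is already measured in the particle's rest frame.
Leg 3: 458 μs is already measured in the particle's rest frame.
Leg 4: γ = 1/√(1 − 0.8901²) = 1/√0.2077 = 2.194; τ_4 = 56.9/2.194 = 25.93 μs.
Total: 8.927 + 464.0 + 458.0 + 25.93 μs.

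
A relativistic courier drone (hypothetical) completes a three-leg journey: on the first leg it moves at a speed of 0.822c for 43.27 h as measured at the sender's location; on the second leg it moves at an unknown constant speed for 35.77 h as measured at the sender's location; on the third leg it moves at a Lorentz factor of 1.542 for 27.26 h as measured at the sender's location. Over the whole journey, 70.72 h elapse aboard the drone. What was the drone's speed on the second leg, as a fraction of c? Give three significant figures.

Leg 1: γ = 1/√(1 − 0.822²) = 1/√0.3243 = 1.756; τ_1 = 43.27/1.756 = 24.64 h.
Leg 2: speed unknown; τ_2 = 35.77/γ_2.
Leg 3: γ = 1.542; τ_3 = 27.26/1.542 = 17.68 h.
Total proper time: 24.64 + τ_2 + 17.68 = 70.72, so τ_2 = 70.72 − 42.32 = 28.40 h.
γ_2 = 35.77/28.40 = 1.260; β = √(1 − 1/γ²) = √0.3696.

β = 0.608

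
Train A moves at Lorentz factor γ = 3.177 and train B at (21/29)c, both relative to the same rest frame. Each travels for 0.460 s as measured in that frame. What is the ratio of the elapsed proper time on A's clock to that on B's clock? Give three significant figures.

τ_A/τ_B = 0.456

A: γ = 3.177. B: γ = 1/√(1 − (21/29)²) = 29/20 = 1.450.
τ_A/τ_B = γ_B/γ_A = 1.450/3.177 = 0.4564, so τ_A/τ_B = 0.4564.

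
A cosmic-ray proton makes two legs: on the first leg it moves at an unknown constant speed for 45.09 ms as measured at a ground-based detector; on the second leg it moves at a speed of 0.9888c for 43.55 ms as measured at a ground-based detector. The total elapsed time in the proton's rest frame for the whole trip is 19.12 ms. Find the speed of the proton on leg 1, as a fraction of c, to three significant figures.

Leg 1: speed unknown; τ_1 = 45.09/γ_1.
Leg 2: γ = 1/√(1 − 0.9888²) = 1/√0.02227 = 6.700; τ_2 = 43.55/6.700 = 6.500 ms.
Total proper time: τ_1 + 6.500 = 19.12, so τ_1 = 19.12 − 6.500 = 12.62 ms.
γ_1 = 45.09/12.62 = 3.573; β = √(1 − 1/γ²) = √0.9217.

β = 0.960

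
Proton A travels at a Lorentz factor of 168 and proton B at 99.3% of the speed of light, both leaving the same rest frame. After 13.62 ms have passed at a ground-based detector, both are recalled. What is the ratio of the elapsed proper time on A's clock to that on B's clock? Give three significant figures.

A: γ = 168. B: β = 0.993; γ = 1/√(1 − 0.993²) = 1/√0.01395 = 8.466.
τ_A/τ_B = γ_B/γ_A = 8.466/168.0 = 0.05040, so τ_A/τ_B = 0.05040.

τ_A/τ_B = 0.0504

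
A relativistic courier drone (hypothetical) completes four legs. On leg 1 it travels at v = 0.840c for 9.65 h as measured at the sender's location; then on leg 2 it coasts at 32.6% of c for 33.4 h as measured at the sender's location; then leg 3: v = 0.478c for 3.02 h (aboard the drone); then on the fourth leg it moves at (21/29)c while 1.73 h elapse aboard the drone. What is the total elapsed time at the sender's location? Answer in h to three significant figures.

Leg 1: 9.65 h is already measured at the sender's location.
Leg 2: 33.4 h is already measured at the sender's location.
Leg 3: γ = 1/√(1 − 0.478²) = 1/√0.7715 = 1.138; Δt_3 = 1.138 × 3.02 = 3.438 h.
Leg 4: γ = 1/√(1 − (21/29)²) = 29/20 = 1.450; Δt_4 = 1.450 × 1.73 = 2.509 h.
Total: 9.650 + 33.40 + 3.438 + 2.509 h.

Δt = 49.0 h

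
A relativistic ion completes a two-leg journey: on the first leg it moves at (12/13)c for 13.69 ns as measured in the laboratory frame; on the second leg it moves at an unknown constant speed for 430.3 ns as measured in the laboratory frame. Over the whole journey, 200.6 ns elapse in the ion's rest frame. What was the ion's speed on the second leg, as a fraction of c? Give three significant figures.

Leg 1: γ = 1/√(1 − (12/13)²) = 13/5 = 2.600; τ_1 = 13.69/2.600 = 5.265 ns.
Leg 2: speed unknown; τ_2 = 430.3/γ_2.
Total proper time: 5.265 + τ_2 = 200.6, so τ_2 = 200.6 − 5.265 = 195.3 ns.
γ_2 = 430.3/195.3 = 2.203; β = √(1 − 1/γ²) = √0.7939.

β = 0.891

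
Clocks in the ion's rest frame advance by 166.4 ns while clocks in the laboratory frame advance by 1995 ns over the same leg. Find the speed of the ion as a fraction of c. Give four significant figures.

β = 0.9965

The proper time is measured in the ion's rest frame (both events occur at the ion's location); Δt is measured in the laboratory frame. γ = Δt/τ = 1995/166.4 = 11.99.
β = √(1 − 1/γ²) = √(1 − 0.006957) = √0.9930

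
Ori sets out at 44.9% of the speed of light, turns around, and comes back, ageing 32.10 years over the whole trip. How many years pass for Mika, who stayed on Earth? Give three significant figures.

Δt = 35.9 years

β = 0.449; γ = 1/√(1 − 0.449²) = 1/√0.7984 = 1.119
Earth-frame duration is the dilated interval: Δt = γτ = 1.119 × 32.10 years.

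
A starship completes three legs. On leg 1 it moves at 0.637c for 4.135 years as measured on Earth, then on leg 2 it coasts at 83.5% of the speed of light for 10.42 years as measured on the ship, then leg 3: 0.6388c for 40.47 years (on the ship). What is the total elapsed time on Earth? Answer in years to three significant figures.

Δt = 75.7 years

Leg 1: 4.135 years is already measured on Earth.
Leg 2: β = 0.835; γ = 1/√(1 − 0.835²) = 1/√0.3028 = 1.817; Δt_2 = 1.817 × 10.42 = 18.94 years.
Leg 3: γ = 1/√(1 − 0.6388²) = 1/√0.5919 = 1.300; Δt_3 = 1.300 × 40.47 = 52.60 years.
Total: 4.135 + 18.94 + 52.60 years.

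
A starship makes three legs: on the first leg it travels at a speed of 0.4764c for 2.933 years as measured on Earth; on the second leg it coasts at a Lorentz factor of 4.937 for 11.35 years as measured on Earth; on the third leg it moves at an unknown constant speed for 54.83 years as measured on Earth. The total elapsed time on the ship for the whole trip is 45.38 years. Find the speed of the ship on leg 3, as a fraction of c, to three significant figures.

Leg 1: γ = 1/√(1 − 0.4764²) = 1/√0.7730 = 1.137; τ_1 = 2.933/1.137 = 2.579 years.
Leg 2: γ = 4.937; τ_2 = 11.35/4.937 = 2.299 years.
Leg 3: speed unknown; τ_3 = 54.83/γ_3.
Total proper time: 2.579 + 2.299 + τ_3 = 45.38, so τ_3 = 45.38 − 4.878 = 40.50 years.
γ_3 = 54.83/40.50 = 1.354; β = √(1 − 1/γ²) = √0.4543.

β = 0.674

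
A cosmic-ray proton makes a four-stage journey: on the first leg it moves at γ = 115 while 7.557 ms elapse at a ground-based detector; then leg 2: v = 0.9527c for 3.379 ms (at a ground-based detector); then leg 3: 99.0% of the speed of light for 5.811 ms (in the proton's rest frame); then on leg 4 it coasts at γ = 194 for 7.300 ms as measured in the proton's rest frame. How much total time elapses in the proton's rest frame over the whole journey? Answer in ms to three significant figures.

Leg 1: γ = 115; τ_1 = 7.557/115.0 = 0.06571 ms.
Leg 2: γ = 1/√(1 − 0.9527²) = 1/√0.09236 = 3.290; τ_2 = 3.379/3.290 = 1.027 ms.
Leg 3: 5.811 ms is already measured in the proton's rest frame.
Leg 4: 7.300 ms is already measured in the proton's rest frame.
Total: 0.06571 + 1.027 + 5.811 + 7.300 ms.

τ = 14.2 ms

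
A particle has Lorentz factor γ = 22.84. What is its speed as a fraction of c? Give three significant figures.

β = 0.999

β = √(1 − 1/γ²) = √(1 − 1/22.84²) = √(1 − 0.001917) = √0.9981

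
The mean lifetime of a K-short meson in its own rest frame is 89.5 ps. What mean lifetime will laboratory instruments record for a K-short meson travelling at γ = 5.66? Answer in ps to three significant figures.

γ = 5.66
The rest-frame lifetime is the proper time; the lab measures the dilated interval Δt = γτ₀ = 5.660 × 89.5 ps.

Δt = 507 ps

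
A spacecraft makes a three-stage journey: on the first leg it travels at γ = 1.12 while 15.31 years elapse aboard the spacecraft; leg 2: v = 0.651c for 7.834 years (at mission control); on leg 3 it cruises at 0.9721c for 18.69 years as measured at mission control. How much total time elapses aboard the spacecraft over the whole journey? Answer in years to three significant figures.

Leg 1: 15.31 years is already measured aboard the spacecraft.
Leg 2: γ = 1/√(1 − 0.651²) = 1/√0.5762 = 1.317; τ_2 = 7.834/1.317 = 5.947 years.
Leg 3: γ = 1/√(1 − 0.9721²) = 1/√0.05502 = 4.263; τ_3 = 18.69/4.263 = 4.384 years.
Total: 15.31 + 5.947 + 4.384 years.

τ = 25.6 years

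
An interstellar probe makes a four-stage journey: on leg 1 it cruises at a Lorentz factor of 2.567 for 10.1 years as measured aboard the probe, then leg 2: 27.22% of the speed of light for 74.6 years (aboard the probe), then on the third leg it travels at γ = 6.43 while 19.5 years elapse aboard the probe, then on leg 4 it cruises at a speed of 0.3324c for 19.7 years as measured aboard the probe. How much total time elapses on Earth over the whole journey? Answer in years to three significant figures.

Leg 1: γ = 2.567; Δt_1 = 2.567 × 10.1 = 25.93 years.
Leg 2: β = 0.2722; γ = 1/√(1 − 0.2722²) = 1/√0.9259 = 1.039; Δt_2 = 1.039 × 74.6 = 77.53 years.
Leg 3: γ = 6.43; Δt_3 = 6.430 × 19.5 = 125.4 years.
Leg 4: γ = 1/√(1 − 0.3324²) = 1/√0.8895 = 1.060; Δt_4 = 1.060 × 19.7 = 20.89 years.
Total: 25.93 + 77.53 + 125.4 + 20.89 years.

Δt = 250 years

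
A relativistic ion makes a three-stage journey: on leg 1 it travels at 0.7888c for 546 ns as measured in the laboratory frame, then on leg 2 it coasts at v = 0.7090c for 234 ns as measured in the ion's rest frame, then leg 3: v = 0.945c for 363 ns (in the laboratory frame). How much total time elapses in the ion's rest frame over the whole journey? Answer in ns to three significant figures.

Leg 1: γ = 1/√(1 − 0.7888²) = 1/√0.3778 = 1.627; τ_1 = 546/1.627 = 335.6 ns.
Leg 2: 234 ns is already measured in the ion's rest frame.
Leg 3: γ = 1/√(1 − 0.945²) = 1/√0.1070 = 3.057; τ_3 = 363/3.057 = 118.7 ns.
Total: 335.6 + 234.0 + 118.7 ns.

τ = 688 ns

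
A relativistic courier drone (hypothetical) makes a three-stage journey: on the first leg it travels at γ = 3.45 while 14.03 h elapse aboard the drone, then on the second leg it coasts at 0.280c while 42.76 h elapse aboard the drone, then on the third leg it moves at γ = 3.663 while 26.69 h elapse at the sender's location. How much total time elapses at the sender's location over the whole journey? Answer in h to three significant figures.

Δt = 120 h

Leg 1: γ = 3.45; Δt_1 = 3.450 × 14.03 = 48.40 h.
Leg 2: γ = 1/√(1 − 0.280²) = 25/24 ≈ 1.042; Δt_2 = 1.042 × 42.76 = 44.54 h.
Leg 3: 26.69 h is already measured at the sender's location.
Total: 48.40 + 44.54 + 26.69 h.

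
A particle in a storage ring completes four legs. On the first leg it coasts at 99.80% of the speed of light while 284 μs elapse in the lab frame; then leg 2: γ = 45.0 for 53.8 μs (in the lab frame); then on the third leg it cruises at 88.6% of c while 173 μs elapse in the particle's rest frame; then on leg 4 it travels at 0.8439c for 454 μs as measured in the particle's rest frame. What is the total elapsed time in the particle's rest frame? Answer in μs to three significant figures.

τ = 646 μs

Leg 1: β = 0.9980; γ = 1/√(1 − 0.9980²) = 1/√0.003996 = 15.82; τ_1 = 284/15.82 = 17.95 μs.
Leg 2: γ = 45.0; τ_2 = 53.8/45.00 = 1.196 μs.
Leg 3: 173 μs is already measured in the particle's rest frame.
Leg 4: 454 μs is already measured in the particle's rest frame.
Total: 17.95 + 1.196 + 173.0 + 454.0 μs.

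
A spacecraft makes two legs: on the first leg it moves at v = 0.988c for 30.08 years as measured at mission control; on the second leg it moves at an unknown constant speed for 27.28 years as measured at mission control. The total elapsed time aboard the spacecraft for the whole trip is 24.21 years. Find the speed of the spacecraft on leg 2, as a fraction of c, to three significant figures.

Leg 1: γ = 1/√(1 − 0.988²) = 1/√0.02386 = 6.474; τ_1 = 30.08/6.474 = 4.646 years.
Leg 2: speed unknown; τ_2 = 27.28/γ_2.
Total proper time: 4.646 + τ_2 = 24.21, so τ_2 = 24.21 − 4.646 = 19.56 years.
γ_2 = 27.28/19.56 = 1.394; β = √(1 − 1/γ²) = √0.4857.

β = 0.697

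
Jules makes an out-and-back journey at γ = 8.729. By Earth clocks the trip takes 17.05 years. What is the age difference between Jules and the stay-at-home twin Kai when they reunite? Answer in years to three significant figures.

Δt − τ = 15.1 years

γ = 8.729
Jules's elapsed proper time: τ = 17.05/8.729 = 1.953 years.
Age gap = Δt − τ = 17.05 − 1.953 years.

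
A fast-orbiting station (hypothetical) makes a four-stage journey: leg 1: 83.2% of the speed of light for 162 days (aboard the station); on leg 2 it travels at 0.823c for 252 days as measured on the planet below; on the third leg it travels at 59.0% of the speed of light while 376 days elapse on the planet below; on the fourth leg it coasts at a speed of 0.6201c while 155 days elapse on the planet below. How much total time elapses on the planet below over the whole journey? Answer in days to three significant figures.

Leg 1: β = 0.832; γ = 1/√(1 − 0.832²) = 1/√0.3078 = 1.803; Δt_1 = 1.803 × 162 = 292.0 days.
Leg 2: 252 days is already measured on the planet below.
Leg 3: 376 days is already measured on the planet below.
Leg 4: 155 days is already measured on the planet below.
Total: 292.0 + 252.0 + 376.0 + 155.0 days.

Δt = 1080 days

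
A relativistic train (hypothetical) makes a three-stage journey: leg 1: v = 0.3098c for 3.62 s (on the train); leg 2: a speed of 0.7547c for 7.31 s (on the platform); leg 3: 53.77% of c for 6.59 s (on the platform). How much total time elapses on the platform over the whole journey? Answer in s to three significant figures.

Leg 1: γ = 1/√(1 − 0.3098²) = 1/√0.9040 = 1.052; Δt_1 = 1.052 × 3.62 = 3.807 s.
Leg 2: 7.31 s is already measured on the platform.
Leg 3: 6.59 s is already measured on the platform.
Total: 3.807 + 7.310 + 6.590 s.

Δt = 17.7 s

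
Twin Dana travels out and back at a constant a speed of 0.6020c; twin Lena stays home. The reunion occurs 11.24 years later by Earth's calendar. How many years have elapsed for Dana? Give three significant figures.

τ = 8.98 years

γ = 1/√(1 − 0.6020²) = 1/√0.6376 = 1.252
Dana's clock measures proper time along the trip: τ = Δt/γ = 11.24/1.252 years.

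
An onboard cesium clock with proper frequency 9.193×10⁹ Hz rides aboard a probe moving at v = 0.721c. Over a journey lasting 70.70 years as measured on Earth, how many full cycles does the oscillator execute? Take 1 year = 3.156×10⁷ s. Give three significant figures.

γ = 1/√(1 − 0.721²) = 1/√0.4802 = 1.443
The oscillator's own cycle count is N = f × τ where τ is the proper time aboard the probe. τ = Δt/γ = 70.70/1.443 = 48.99 years = 1.546×10⁹ s.
N = 9.193×10⁹ × 1.546×10⁹ = 1.421×10¹⁹.

N = 1.42×10¹⁹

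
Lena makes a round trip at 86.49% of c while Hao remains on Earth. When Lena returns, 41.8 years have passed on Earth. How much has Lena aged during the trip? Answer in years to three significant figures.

τ = 21.0 years

β = 0.8649; γ = 1/√(1 − 0.8649²) = 1/√0.2519 = 1.992
Lena's clock measures proper time along the trip: τ = Δt/γ = 41.8/1.992 years.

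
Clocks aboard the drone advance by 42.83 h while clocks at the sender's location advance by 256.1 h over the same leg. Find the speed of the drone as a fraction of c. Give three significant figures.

The proper time is measured aboard the drone (both events occur at the drone's location); Δt is measured at the sender's location. γ = Δt/τ = 256.1/42.83 = 5.979.
β = √(1 − 1/γ²) = √(1 − 0.02797) = √0.9720

β = 0.986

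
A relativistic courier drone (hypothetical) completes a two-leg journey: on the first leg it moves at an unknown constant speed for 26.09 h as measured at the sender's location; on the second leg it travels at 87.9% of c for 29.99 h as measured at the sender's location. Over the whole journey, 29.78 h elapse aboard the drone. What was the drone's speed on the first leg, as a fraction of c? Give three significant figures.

β = 0.805

Leg 1: speed unknown; τ_1 = 26.09/γ_1.
Leg 2: β = 0.879; γ = 1/√(1 − 0.879²) = 1/√0.2274 = 2.097; τ_2 = 29.99/2.097 = 14.30 h.
Total proper time: τ_1 + 14.30 = 29.78, so τ_1 = 29.78 − 14.30 = 15.48 h.
γ_1 = 26.09/15.48 = 1.685; β = √(1 − 1/γ²) = √0.6480.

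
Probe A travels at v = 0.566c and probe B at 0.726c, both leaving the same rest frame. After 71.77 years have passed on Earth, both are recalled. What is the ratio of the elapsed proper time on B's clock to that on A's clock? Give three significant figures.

τ_B/τ_A = 0.834

A: γ = 1/√(1 − 0.566²) = 1/√0.6796 = 1.213. B: γ = 1/√(1 − 0.726²) = 1/√0.4729 = 1.454.
τ_A/τ_B = γ_B/γ_A = 1.454/1.213 = 1.199, so τ_B/τ_A = 0.8342.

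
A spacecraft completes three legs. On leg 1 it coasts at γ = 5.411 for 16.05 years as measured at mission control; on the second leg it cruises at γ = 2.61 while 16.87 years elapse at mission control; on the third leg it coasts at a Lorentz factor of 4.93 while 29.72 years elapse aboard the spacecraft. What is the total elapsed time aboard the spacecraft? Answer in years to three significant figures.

Leg 1: γ = 5.411; τ_1 = 16.05/5.411 = 2.966 years.
Leg 2: γ = 2.61; τ_2 = 16.87/2.610 = 6.464 years.
Leg 3: 29.72 years is already measured aboard the spacecraft.
Total: 2.966 + 6.464 + 29.72 years.

τ = 39.1 years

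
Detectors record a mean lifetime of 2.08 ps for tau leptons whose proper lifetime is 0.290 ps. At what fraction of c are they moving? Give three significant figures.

γ = Δt/τ₀ = 2.08/0.290 = 7.172
β = √(1 − 1/γ²) = √(1 − 0.01944) = √0.9806

β = 0.990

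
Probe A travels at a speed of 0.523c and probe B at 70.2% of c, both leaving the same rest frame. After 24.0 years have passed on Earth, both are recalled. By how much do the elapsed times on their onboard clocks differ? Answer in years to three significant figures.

|τ_A − τ_B| = 3.36 years

A: γ = 1/√(1 − 0.523²) = 1/√0.7265 = 1.173; τ_A = 24.0/1.173 = 20.46 years.
B: β = 0.702; γ = 1/√(1 − 0.702²) = 1/√0.5072 = 1.404; τ_B = 24.0/1.404 = 17.09 years.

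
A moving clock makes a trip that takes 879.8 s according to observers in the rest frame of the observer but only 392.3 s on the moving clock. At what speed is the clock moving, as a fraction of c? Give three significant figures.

The proper time is measured on the moving clock (both events occur at the clock's location); Δt is measured in the rest frame of the observer. γ = Δt/τ = 879.8/392.3 = 2.243.
β = √(1 − 1/γ²) = √(1 − 0.1988) = √0.8012

β = 0.895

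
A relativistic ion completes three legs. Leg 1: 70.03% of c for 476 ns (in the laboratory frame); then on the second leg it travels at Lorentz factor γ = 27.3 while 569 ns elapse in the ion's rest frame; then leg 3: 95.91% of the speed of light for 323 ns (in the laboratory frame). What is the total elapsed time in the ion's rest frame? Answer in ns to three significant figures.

τ = 1000 ns

Leg 1: β = 0.7003; γ = 1/√(1 − 0.7003²) = 1/√0.5096 = 1.401; τ_1 = 476/1.401 = 339.8 ns.
Leg 2: 569 ns is already measured in the ion's rest frame.
Leg 3: β = 0.9591; γ = 1/√(1 − 0.9591²) = 1/√0.08013 = 3.533; τ_3 = 323/3.533 = 91.43 ns.
Total: 339.8 + 569.0 + 91.43 ns.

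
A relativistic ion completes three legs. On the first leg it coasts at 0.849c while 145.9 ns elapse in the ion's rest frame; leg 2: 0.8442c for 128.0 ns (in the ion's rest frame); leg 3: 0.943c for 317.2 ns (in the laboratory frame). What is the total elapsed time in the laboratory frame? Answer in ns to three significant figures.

Δt = 832 ns

Leg 1: γ = 1/√(1 − 0.849²) = 1/√0.2792 = 1.893; Δt_1 = 1.893 × 145.9 = 276.1 ns.
Leg 2: γ = 1/√(1 − 0.8442²) = 1/√0.2873 = 1.866; Δt_2 = 1.866 × 128.0 = 238.8 ns.
Leg 3: 317.2 ns is already measured in the laboratory frame.
Total: 276.1 + 238.8 + 317.2 ns.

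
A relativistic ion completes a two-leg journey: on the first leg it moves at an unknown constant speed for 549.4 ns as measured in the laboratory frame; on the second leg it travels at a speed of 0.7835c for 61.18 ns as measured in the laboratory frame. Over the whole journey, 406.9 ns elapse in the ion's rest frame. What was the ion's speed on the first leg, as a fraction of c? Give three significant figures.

Leg 1: speed unknown; τ_1 = 549.4/γ_1.
Leg 2: γ = 1/√(1 − 0.7835²) = 1/√0.3861 = 1.609; τ_2 = 61.18/1.609 = 38.02 ns.
Total proper time: τ_1 + 38.02 = 406.9, so τ_1 = 406.9 − 38.02 = 368.9 ns.
γ_1 = 549.4/368.9 = 1.489; β = √(1 − 1/γ²) = √0.5492.

β = 0.741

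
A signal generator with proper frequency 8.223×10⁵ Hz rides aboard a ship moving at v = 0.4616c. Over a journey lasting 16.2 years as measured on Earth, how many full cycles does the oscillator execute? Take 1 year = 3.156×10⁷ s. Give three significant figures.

N = 3.73×10¹⁴

γ = 1/√(1 − 0.4616²) = 1/√0.7869 = 1.127
The oscillator's own cycle count is N = f × τ where τ is the proper time on the ship. τ = Δt/γ = 16.2/1.127 = 14.37 years = 4.535×10⁸ s.
N = 8.223×10⁵ × 4.535×10⁸ = 3.729×10¹⁴.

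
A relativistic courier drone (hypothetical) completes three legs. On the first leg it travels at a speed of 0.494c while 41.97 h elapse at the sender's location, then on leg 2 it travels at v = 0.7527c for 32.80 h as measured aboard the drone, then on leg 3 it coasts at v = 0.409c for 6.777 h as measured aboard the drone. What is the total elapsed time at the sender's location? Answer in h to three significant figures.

Δt = 99.2 h

Leg 1: 41.97 h is already measured at the sender's location.
Leg 2: γ = 1/√(1 − 0.7527²) = 1/√0.4334 = 1.519; Δt_2 = 1.519 × 32.80 = 49.82 h.
Leg 3: γ = 1/√(1 − 0.409²) = 1/√0.8327 = 1.096; Δt_3 = 1.096 × 6.777 = 7.427 h.
Total: 41.97 + 49.82 + 7.427 h.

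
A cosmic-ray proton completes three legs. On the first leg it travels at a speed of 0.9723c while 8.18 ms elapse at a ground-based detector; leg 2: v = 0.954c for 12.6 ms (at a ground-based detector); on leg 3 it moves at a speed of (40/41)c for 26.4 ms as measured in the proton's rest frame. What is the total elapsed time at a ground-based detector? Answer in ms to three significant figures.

Leg 1: 8.18 ms is already measured at a ground-based detector.
Leg 2: 12.6 ms is already measured at a ground-based detector.
Leg 3: γ = 1/√(1 − (40/41)²) = 41/9 ≈ 4.556; Δt_3 = 4.556 × 26.4 = 120.3 ms.
Total: 8.180 + 12.60 + 120.3 ms.

Δt = 141 ms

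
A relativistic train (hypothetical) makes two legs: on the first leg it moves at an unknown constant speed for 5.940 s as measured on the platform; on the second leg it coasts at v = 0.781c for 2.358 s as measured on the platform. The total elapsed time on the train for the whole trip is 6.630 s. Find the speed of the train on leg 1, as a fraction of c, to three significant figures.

β = 0.496

Leg 1: speed unknown; τ_1 = 5.940/γ_1.
Leg 2: γ = 1/√(1 − 0.781²) = 1/√0.3900 = 1.601; τ_2 = 2.358/1.601 = 1.473 s.
Total proper time: τ_1 + 1.473 = 6.630, so τ_1 = 6.630 − 1.473 = 5.157 s.
γ_1 = 5.940/5.157 = 1.152; β = √(1 − 1/γ²) = √0.2462.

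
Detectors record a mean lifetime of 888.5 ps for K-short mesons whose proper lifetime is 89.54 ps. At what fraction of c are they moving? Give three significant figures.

β = 0.995

γ = Δt/τ₀ = 888.5/89.54 = 9.923
β = √(1 − 1/γ²) = √(1 − 0.01016) = √0.9898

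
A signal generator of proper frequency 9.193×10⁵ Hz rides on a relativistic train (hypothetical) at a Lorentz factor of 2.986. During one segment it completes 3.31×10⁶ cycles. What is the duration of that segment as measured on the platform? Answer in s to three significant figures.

Δt = 10.8 s

γ = 2.986
Proper time for N cycles: τ = N/f = 3.31×10⁶/(9.193×10⁵) = 3.601×10⁰ s = 3.601 s.
Lab-frame duration Δt = γτ = 2.986 × 3.601 = 10.75 s.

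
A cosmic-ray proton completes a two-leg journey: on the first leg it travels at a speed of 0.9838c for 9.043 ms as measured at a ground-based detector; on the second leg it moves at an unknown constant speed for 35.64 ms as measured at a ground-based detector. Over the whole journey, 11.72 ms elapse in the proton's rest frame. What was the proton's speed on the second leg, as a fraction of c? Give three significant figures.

β = 0.959

Leg 1: γ = 1/√(1 − 0.9838²) = 1/√0.03214 = 5.578; τ_1 = 9.043/5.578 = 1.621 ms.
Leg 2: speed unknown; τ_2 = 35.64/γ_2.
Total proper time: 1.621 + τ_2 = 11.72, so τ_2 = 11.72 − 1.621 = 10.10 ms.
γ_2 = 35.64/10.10 = 3.529; β = √(1 − 1/γ²) = √0.9197.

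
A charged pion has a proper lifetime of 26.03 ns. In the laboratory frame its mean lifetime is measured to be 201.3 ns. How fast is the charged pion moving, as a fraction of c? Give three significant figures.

γ = Δt/τ₀ = 201.3/26.03 = 7.733
β = √(1 − 1/γ²) = √(1 − 0.01672) = √0.9833

v = 0.992c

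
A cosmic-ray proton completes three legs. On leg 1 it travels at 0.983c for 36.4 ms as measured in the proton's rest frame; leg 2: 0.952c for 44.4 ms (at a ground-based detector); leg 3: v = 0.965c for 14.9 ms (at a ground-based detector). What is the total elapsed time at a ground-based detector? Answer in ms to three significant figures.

Leg 1: γ = 1/√(1 − 0.983²) = 1/√0.03371 = 5.446; Δt_1 = 5.446 × 36.4 = 198.3 ms.
Leg 2: 44.4 ms is already measured at a ground-based detector.
Leg 3: 14.9 ms is already measured at a ground-based detector.
Total: 198.3 + 44.40 + 14.90 ms.

Δt = 258 ms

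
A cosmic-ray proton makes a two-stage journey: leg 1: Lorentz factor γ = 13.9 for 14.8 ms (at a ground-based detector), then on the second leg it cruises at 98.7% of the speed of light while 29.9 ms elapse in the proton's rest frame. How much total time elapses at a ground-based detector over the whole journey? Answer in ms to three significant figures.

Δt = 201 ms

Leg 1: 14.8 ms is already measured at a ground-based detector.
Leg 2: β = 0.987; γ = 1/√(1 − 0.987²) = 1/√0.02583 = 6.222; Δt_2 = 6.222 × 29.9 = 186.0 ms.
Total: 14.80 + 186.0 ms.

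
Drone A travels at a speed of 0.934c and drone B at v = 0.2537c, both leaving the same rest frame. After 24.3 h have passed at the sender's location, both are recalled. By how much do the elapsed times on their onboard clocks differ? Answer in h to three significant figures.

|τ_A − τ_B| = 14.8 h

A: γ = 1/√(1 − 0.934²) = 1/√0.1276 = 2.799; τ_A = 24.3/2.799 = 8.682 h.
B: γ = 1/√(1 − 0.2537²) = 1/√0.9356 = 1.034; τ_B = 24.3/1.034 = 23.50 h.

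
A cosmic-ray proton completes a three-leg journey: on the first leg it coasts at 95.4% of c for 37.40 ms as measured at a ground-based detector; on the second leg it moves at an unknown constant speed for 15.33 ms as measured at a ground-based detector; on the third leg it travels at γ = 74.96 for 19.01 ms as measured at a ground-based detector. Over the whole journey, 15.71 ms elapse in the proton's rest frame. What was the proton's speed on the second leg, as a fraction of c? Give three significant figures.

Leg 1: β = 0.954; γ = 1/√(1 − 0.954²) = 1/√0.08988 = 3.335; τ_1 = 37.40/3.335 = 11.21 ms.
Leg 2: speed unknown; τ_2 = 15.33/γ_2.
Leg 3: γ = 74.96; τ_3 = 19.01/74.96 = 0.2536 ms.
Total proper time: 11.21 + τ_2 + 0.2536 = 15.71, so τ_2 = 15.71 − 11.47 = 4.244 ms.
γ_2 = 15.33/4.244 = 3.612; β = √(1 − 1/γ²) = √0.9234.

β = 0.961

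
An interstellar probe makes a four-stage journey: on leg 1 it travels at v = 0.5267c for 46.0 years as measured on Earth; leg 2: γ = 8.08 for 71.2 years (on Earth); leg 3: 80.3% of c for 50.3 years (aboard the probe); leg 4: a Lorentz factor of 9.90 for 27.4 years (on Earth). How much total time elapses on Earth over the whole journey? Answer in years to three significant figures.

Δt = 229 years

Leg 1: 46.0 years is already measured on Earth.
Leg 2: 71.2 years is already measured on Earth.
Leg 3: β = 0.803; γ = 1/√(1 − 0.803²) = 1/√0.3552 = 1.678; Δt_3 = 1.678 × 50.3 = 84.40 years.
Leg 4: 27.4 years is already measured on Earth.
Total: 46.00 + 71.20 + 84.40 + 27.40 years.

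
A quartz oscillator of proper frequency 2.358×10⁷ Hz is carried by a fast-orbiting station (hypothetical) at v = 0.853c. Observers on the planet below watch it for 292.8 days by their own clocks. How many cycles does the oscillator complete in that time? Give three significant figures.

γ = 1/√(1 − 0.853²) = 1/√0.2724 = 1.916
During 292.8 days of lab time, the oscillator's proper time advances by τ = Δt/γ = 292.8/1.916 = 152.8 days = 1.320×10⁷ s.
N = f × τ = 2.358×10⁷ × 1.320×10⁷ = 3.113×10¹⁴.

N = 3.11×10¹⁴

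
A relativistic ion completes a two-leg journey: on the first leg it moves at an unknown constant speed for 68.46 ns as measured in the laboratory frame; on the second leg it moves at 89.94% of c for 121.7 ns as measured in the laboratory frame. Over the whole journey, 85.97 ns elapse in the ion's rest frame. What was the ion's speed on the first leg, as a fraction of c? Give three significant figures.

Leg 1: speed unknown; τ_1 = 68.46/γ_1.
Leg 2: β = 0.8994; γ = 1/√(1 − 0.8994²) = 1/√0.1911 = 2.288; τ_2 = 121.7/2.288 = 53.20 ns.
Total proper time: τ_1 + 53.20 = 85.97, so τ_1 = 85.97 − 53.20 = 32.77 ns.
γ_1 = 68.46/32.77 = 2.089; β = √(1 − 1/γ²) = √0.7708.

β = 0.878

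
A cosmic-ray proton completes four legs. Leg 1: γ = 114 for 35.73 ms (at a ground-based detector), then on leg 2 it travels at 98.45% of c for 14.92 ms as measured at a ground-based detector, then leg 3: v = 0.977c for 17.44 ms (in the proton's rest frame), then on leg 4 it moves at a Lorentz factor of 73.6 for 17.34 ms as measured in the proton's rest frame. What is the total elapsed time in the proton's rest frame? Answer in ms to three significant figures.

Leg 1: γ = 114; τ_1 = 35.73/114.0 = 0.3134 ms.
Leg 2: β = 0.9845; γ = 1/√(1 − 0.9845²) = 1/√0.03076 = 5.702; τ_2 = 14.92/5.702 = 2.617 ms.
Leg 3: 17.44 ms is already measured in the proton's rest frame.
Leg 4: 17.34 ms is already measured in the proton's rest frame.
Total: 0.3134 + 2.617 + 17.44 + 17.34 ms.

τ = 37.7 ms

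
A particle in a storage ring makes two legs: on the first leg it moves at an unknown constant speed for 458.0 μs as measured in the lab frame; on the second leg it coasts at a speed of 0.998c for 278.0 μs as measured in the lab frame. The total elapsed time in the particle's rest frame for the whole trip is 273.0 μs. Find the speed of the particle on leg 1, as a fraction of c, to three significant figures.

Leg 1: speed unknown; τ_1 = 458.0/γ_1.
Leg 2: γ = 1/√(1 − 0.998²) = 1/√0.003996 = 15.82; τ_2 = 278.0/15.82 = 17.57 μs.
Total proper time: τ_1 + 17.57 = 273.0, so τ_1 = 273.0 − 17.57 = 255.4 μs.
γ_1 = 458.0/255.4 = 1.793; β = √(1 − 1/γ²) = √0.6890.

β = 0.830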